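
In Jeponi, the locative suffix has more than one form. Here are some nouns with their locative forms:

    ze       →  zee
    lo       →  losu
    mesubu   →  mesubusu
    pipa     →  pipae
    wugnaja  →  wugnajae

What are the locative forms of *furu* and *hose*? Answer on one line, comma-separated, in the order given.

furusu, hosee

Looking at the last vowel of each stem: -su when the last vowel of the stem is a rounded vowel (*lo*, *mesubu*); -e when the last vowel of the stem is an unrounded vowel (*ze*, *pipa*, *wugnaja*).
*furu* — last vowel /u/ (a rounded vowel) → -su → *furusu*.
The last vowel of *hose* is /e/, which is an unrounded vowel, so the suffix is -e, giving *hosee*.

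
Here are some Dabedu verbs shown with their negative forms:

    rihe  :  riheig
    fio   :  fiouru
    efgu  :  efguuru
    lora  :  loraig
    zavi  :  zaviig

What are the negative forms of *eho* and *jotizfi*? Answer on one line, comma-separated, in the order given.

ehouru, jotizfiig

The suffix is conditioned by the last vowel: -uru when the last vowel of the stem is a rounded vowel (*fio*, *efgu*); -ig when the last vowel of the stem is an unrounded vowel (*rihe*, *lora*, *zavi*).
Since the last vowel of *eho* is /o/ (a rounded vowel), it takes -uru, giving *ehouru*.
The last vowel of *jotizfi* is /i/, which is an unrounded vowel, so the suffix is -ig, giving *jotizfiig*.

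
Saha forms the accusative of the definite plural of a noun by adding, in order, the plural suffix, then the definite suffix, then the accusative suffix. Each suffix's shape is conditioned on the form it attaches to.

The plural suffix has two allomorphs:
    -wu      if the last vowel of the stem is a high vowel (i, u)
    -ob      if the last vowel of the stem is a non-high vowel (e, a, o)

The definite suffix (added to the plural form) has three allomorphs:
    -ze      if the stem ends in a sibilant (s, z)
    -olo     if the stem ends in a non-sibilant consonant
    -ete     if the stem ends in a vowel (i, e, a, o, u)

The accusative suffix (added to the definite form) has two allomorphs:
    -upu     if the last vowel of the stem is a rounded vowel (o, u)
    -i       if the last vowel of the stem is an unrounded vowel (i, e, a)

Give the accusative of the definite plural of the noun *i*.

The last vowel of *i* is /i/, which is a high vowel, so the plural suffix is -wu, giving *iwu*.
The plural form *iwu* — final sound /u/ (a vowel) → -ete → *iwuete*.
The definite form *iwuete*: last vowel = /e/, an unrounded vowel → -i → *iwuetei*.

iwuetei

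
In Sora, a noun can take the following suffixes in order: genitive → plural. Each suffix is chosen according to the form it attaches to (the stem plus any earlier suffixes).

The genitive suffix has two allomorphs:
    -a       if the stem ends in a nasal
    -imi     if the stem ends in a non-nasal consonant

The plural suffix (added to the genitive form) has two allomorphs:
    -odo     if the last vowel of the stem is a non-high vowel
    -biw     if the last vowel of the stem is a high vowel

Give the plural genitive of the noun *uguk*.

*uguk*: final consonant = /k/, non-nasal → -imi → *ugukimi*.
Since the last vowel of the genitive form *ugukimi* is /i/ (a high vowel), it takes -biw, giving *ugukimibiw*.

ugukimibiw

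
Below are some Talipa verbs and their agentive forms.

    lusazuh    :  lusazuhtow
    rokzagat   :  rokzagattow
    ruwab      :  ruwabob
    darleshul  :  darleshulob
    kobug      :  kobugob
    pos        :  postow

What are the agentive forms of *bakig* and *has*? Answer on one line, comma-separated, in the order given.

bakigob, hastow

The pattern is voicing of the final consonant: -tow when the stem ends in a voiceless consonant (*lusazuh*, *rokzagat*, *pos*); -ob when the stem ends in a voiced consonant (*ruwab*, *darleshul*, *kobug*).
The final consonant of *bakig* is /g/, which is voiced, so the suffix is -ob, giving *bakigob*.
The final consonant of *has* is /s/, which is voiceless, so the suffix is -tow, giving *hastow*.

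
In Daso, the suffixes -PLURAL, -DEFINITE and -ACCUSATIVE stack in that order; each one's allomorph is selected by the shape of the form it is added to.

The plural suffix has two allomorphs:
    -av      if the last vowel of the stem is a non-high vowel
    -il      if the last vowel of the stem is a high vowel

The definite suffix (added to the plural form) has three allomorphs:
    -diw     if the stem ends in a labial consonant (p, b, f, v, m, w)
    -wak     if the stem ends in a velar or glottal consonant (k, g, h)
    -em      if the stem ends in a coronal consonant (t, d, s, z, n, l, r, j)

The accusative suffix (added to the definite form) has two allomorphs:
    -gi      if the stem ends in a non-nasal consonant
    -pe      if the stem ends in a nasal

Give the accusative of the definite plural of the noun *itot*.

*itot* — last vowel /o/ (a non-high vowel) → -av → *itotav*.
The plural form *itotav*: final consonant = /v/, labial → -diw → *itotavdiw*.
The final consonant of the definite form *itotavdiw* is /w/, which is non-nasal, so the accusative suffix is -gi, giving *itotavdiwgi*.

itotavdiwgi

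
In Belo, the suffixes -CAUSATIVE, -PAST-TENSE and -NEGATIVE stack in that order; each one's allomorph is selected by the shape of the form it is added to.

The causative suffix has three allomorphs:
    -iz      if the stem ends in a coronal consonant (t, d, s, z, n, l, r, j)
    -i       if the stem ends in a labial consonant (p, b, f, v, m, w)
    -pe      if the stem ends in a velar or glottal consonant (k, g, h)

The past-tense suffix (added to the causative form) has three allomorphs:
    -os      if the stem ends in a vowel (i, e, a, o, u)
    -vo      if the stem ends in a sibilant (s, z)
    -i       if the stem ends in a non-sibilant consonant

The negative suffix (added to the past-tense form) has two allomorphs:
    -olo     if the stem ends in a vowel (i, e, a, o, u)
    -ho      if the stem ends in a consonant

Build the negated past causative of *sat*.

*sat*: final consonant = /t/, coronal → -iz → *satiz*.
The final sound of the causative form *satiz* is /z/, which is a sibilant, so the past-tense suffix is -vo, giving *satizvo*.
The past-tense form *satizvo*: final sound = /o/, a vowel → -olo → *satizvoolo*.

satizvoolo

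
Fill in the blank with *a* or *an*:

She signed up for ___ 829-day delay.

an

The indefinite article is chosen by the initial *sound* of the following word, not its spelling.
The number *829* is spoken "eight hundred …", beginning with /eɪt/ — a vowel sound.
So the article is *an*: She signed up for an 829-day delay.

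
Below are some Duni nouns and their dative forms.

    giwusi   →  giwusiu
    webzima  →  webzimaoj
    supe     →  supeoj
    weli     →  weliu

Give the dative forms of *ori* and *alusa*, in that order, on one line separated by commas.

oriu, alusaoj

The pattern is height harmony: -u when the last vowel of the stem is a high vowel (*giwusi*, *weli*); -oj when the last vowel of the stem is a non-high vowel (*webzima*, *supe*).
*ori*: last vowel = /i/, a high vowel → -u → *oriu*.
*alusa*: last vowel = /a/, a non-high vowel → -oj → *alusaoj*.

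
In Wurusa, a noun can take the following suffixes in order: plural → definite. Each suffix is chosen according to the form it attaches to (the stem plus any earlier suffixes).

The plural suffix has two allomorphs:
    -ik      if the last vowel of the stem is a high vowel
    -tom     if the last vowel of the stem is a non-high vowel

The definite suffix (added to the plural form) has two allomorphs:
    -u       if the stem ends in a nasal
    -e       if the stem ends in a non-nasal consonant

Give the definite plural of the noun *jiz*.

jizike

The last vowel of *jiz* is /i/, which is a high vowel, so the plural suffix is -ik, giving *jizik*.
The plural form *jizik* — final consonant /k/ (non-nasal) → -e → *jizike*.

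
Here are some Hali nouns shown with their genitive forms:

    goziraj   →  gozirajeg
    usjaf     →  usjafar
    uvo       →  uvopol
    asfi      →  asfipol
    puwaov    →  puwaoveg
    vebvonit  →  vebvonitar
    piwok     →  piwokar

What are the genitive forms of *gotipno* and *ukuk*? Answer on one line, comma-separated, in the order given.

The suffix is conditioned by the final sound: -ar when the stem ends in a voiceless consonant (*usjaf*, *vebvonit*, *piwok*); -eg when the stem ends in a voiced consonant (*goziraj*, *puwaov*); -pol when the stem ends in a vowel (*uvo*, *asfi*).
Since the final sound of *gotipno* is /o/ (a vowel), it takes -pol, giving *gotipnopol*.
*ukuk* — final sound /k/ (a voiceless consonant) → -ar → *ukukar*.

gotipnopol, ukukar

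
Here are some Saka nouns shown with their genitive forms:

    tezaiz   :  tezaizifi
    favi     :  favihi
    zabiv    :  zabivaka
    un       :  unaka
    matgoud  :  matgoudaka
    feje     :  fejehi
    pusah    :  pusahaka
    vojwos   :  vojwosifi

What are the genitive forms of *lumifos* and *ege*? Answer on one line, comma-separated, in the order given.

lumifosifi, egehi

The pattern is sibilance of the final sound: -ifi when the stem ends in a sibilant (*tezaiz*, *vojwos*); -aka when the stem ends in a non-sibilant consonant (*zabiv*, *un*, *matgoud*, *pusah*); -hi when the stem ends in a vowel (*favi*, *feje*).
Since the final sound of *lumifos* is /s/ (a sibilant), it takes -ifi, giving *lumifosifi*.
The final sound of *ege* is /e/, which is a vowel, so the suffix is -hi, giving *egehi*.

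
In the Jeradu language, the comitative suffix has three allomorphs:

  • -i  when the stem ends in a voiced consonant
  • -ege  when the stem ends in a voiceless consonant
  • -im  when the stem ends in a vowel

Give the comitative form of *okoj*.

*okoj* — final sound /j/ (a voiced consonant) → -i → *okoji*.

okoji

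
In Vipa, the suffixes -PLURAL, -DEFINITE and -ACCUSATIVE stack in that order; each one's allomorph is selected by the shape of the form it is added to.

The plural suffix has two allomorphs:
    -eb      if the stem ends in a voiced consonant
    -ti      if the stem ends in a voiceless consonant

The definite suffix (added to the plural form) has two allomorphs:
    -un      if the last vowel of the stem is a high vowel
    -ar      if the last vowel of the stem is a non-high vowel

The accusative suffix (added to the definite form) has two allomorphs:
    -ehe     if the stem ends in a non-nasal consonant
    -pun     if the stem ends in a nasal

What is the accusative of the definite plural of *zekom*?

zekomebarehe

Since the final consonant of *zekom* is /m/ (voiced), it takes -eb, giving *zekomeb*.
The plural form *zekomeb*: last vowel = /e/, a non-high vowel → -ar → *zekomebar*.
Since the final consonant of the definite form *zekomebar* is /r/ (non-nasal), it takes -ehe, giving *zekomebarehe*.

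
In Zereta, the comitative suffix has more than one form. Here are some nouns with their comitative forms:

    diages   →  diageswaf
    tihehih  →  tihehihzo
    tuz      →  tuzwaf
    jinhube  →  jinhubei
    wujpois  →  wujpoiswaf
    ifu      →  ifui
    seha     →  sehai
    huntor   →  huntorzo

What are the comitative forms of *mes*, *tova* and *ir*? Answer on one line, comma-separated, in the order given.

meswaf, tovai, irzo

The pattern is sibilance of the final sound: -waf when the stem ends in a sibilant (*diages*, *tuz*, *wujpois*); -zo when the stem ends in a non-sibilant consonant (*tihehih*, *huntor*); -i when the stem ends in a vowel (*jinhube*, *ifu*, *seha*).
Since the final sound of *mes* is /s/ (a sibilant), it takes -waf, giving *meswaf*.
The final sound of *tova* is /a/, which is a vowel, so the suffix is -i, giving *tovai*.
*ir*: final sound = /r/, a non-sibilant consonant → -zo → *irzo*.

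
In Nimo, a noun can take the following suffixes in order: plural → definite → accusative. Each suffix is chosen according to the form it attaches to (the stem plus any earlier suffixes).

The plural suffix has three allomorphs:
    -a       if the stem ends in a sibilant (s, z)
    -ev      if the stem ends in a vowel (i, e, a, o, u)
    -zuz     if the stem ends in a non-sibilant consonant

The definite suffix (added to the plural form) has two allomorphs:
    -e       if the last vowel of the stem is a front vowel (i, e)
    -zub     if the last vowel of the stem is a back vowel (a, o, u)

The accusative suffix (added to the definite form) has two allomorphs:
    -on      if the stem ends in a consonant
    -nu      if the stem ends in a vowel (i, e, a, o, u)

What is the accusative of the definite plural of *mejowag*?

mejowagzuzzubon

Since the final sound of *mejowag* is /g/ (a non-sibilant consonant), it takes -zuz, giving *mejowagzuz*.
The plural form *mejowagzuz* — last vowel /u/ (a back vowel) → -zub → *mejowagzuzzub*.
The definite form *mejowagzuzzub* — final sound /b/ (a consonant) → -on → *mejowagzuzzubon*.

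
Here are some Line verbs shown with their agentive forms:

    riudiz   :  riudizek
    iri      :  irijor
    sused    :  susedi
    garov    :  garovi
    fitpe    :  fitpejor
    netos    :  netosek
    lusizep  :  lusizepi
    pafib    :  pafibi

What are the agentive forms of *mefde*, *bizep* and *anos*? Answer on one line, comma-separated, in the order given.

The alternation tracks the final sound of the stem — -ek when the stem ends in a sibilant (*riudiz*, *netos*); -i when the stem ends in a non-sibilant consonant (*sused*, *garov*, *lusizep*, *pafib*); -jor when the stem ends in a vowel (*iri*, *fitpe*).
Since the final sound of *mefde* is /e/ (a vowel), it takes -jor, giving *mefdejor*.
The final sound of *bizep* is /p/, which is a non-sibilant consonant, so the suffix is -i, giving *bizepi*.
*anos*: final sound = /s/, a sibilant → -ek → *anosek*.

mefdejor, bizepi, anosek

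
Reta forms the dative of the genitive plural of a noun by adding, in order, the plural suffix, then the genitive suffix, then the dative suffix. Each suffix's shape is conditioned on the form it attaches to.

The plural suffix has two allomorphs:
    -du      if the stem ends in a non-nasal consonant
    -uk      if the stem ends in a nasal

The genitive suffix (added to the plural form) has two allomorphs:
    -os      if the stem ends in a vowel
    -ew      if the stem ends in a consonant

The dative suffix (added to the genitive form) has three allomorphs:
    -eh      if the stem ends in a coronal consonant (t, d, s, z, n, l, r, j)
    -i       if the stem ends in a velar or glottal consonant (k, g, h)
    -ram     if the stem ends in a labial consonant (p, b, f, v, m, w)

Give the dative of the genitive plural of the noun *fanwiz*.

fanwizduoseh

*fanwiz*: final consonant = /z/, non-nasal → -du → *fanwizdu*.
Since the final sound of the plural form *fanwizdu* is /u/ (a vowel), it takes -os, giving *fanwizduos*.
Since the final consonant of the genitive form *fanwizduos* is /s/ (coronal), it takes -eh, giving *fanwizduoseh*.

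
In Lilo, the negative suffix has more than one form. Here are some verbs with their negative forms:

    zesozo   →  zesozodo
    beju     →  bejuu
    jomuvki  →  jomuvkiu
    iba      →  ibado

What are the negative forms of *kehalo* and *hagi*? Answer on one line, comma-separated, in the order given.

kehalodo, hagiu

The alternation tracks the last vowel of the stem — -u when the last vowel of the stem is a high vowel (*beju*, *jomuvki*); -do when the last vowel of the stem is a non-high vowel (*zesozo*, *iba*).
The last vowel of *kehalo* is /o/, which is a non-high vowel, so the suffix is -do, giving *kehalodo*.
*hagi*: last vowel = /i/, a high vowel → -u → *hagiu*.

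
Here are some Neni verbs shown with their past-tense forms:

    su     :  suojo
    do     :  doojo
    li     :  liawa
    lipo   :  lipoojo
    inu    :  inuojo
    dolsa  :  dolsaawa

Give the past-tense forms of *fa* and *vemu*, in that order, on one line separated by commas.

faawa, vemuojo

The suffix is conditioned by the last vowel: -ojo when the last vowel of the stem is a rounded vowel (*su*, *do*, *lipo*, *inu*); -awa when the last vowel of the stem is an unrounded vowel (*li*, *dolsa*).
*fa* — last vowel /a/ (an unrounded vowel) → -awa → *faawa*.
The last vowel of *vemu* is /u/, which is a rounded vowel, so the suffix is -ojo, giving *vemuojo*.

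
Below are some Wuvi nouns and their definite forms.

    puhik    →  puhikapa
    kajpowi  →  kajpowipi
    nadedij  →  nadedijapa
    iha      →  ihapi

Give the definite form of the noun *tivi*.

tivipi

Looking at the final sound of each stem: -apa when the stem ends in a consonant (*puhik*, *nadedij*); -pi when the stem ends in a vowel (*kajpowi*, *iha*).
The final sound of *tivi* is /i/, which is a vowel, so the suffix is -pi, giving *tivipi*.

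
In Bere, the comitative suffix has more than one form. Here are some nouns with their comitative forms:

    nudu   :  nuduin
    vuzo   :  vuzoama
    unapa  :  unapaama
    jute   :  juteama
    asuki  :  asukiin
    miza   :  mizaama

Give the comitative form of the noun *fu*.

fuin

The alternation tracks the last vowel of the stem — -in when the last vowel of the stem is a high vowel (*nudu*, *asuki*); -ama when the last vowel of the stem is a non-high vowel (*vuzo*, *unapa*, *jute*, *miza*).
*fu*: last vowel = /u/, a high vowel → -in → *fuin*.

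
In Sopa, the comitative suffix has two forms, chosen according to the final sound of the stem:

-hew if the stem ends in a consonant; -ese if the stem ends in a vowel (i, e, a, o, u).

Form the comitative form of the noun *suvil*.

suvilhew

*suvil*: final sound = /l/, a consonant → -hew → *suvilhew*.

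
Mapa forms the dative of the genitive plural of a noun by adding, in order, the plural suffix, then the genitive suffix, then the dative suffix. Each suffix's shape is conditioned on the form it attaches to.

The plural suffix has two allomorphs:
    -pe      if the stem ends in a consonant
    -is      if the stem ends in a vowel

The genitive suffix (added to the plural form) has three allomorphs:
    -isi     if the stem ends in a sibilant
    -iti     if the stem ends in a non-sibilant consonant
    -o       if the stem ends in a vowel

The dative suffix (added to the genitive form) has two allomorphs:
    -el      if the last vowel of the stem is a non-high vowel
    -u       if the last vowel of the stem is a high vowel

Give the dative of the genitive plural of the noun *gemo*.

The final sound of *gemo* is /o/, which is a vowel, so the plural suffix is -is, giving *gemois*.
Since the final sound of the plural form *gemois* is /s/ (a sibilant), it takes -isi, giving *gemoisisi*.
Since the last vowel of the genitive form *gemoisisi* is /i/ (a high vowel), it takes -u, giving *gemoisisiu*.

gemoisisiu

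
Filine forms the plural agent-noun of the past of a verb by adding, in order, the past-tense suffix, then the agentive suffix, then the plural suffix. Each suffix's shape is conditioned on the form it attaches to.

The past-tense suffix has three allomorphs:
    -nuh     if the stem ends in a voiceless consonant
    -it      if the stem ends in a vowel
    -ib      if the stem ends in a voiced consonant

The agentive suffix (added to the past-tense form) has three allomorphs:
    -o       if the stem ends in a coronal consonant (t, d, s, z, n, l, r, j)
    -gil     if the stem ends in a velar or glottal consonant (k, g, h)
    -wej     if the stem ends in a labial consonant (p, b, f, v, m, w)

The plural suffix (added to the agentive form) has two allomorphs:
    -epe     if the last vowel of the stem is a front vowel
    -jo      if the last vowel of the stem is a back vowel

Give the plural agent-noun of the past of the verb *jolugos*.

jolugosnuhgilepe

The final sound of *jolugos* is /s/, which is a voiceless consonant, so the past-tense suffix is -nuh, giving *jolugosnuh*.
The past-tense form *jolugosnuh* — final consonant /h/ (velar/glottal) → -gil → *jolugosnuhgil*.
The agentive form *jolugosnuhgil*: last vowel = /i/, a front vowel → -epe → *jolugosnuhgilepe*.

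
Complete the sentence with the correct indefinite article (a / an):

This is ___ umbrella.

The indefinite article is chosen by the initial *sound* of the following word, not its spelling.
*umbrella* begins with the sound /ʌ/ (u pronounced /ʌ/) — a vowel sound.
So the article is *an*: This is an umbrella.

an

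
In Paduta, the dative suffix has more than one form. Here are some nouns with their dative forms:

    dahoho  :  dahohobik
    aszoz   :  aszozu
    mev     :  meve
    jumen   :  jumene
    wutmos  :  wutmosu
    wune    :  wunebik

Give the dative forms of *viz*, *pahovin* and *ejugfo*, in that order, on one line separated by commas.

The pattern is sibilance of the final sound: -u when the stem ends in a sibilant (*aszoz*, *wutmos*); -e when the stem ends in a non-sibilant consonant (*mev*, *jumen*); -bik when the stem ends in a vowel (*dahoho*, *wune*).
*viz*: final sound = /z/, a sibilant → -u → *vizu*.
*pahovin*: final sound = /n/, a non-sibilant consonant → -e → *pahovine*.
*ejugfo*: final sound = /o/, a vowel → -bik → *ejugfobik*.

vizu, pahovine, ejugfobik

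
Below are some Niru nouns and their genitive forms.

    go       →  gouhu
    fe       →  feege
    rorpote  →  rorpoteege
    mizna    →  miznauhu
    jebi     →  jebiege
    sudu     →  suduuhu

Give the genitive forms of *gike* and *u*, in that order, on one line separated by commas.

The pattern is front/back vowel harmony: -ege when the last vowel of the stem is a front vowel (*fe*, *rorpote*, *jebi*); -uhu when the last vowel of the stem is a back vowel (*go*, *mizna*, *sudu*).
*gike* — last vowel /e/ (a front vowel) → -ege → *gikeege*.
*u* — last vowel /u/ (a back vowel) → -uhu → *uuhu*.

gikeege, uuhu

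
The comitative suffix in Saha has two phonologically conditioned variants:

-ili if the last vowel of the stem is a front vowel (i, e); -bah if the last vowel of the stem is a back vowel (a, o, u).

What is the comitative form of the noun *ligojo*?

ligojobah

*ligojo* — last vowel /o/ (a back vowel) → -bah → *ligojobah*.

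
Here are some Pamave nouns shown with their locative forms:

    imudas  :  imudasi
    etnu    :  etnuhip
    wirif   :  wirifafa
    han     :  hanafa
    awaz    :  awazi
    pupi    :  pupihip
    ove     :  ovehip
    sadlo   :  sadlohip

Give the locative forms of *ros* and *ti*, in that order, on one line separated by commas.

rosi, tihip

Looking at the final sound of each stem: -i when the stem ends in a sibilant (*imudas*, *awaz*); -afa when the stem ends in a non-sibilant consonant (*wirif*, *han*); -hip when the stem ends in a vowel (*etnu*, *pupi*, *ove*, *sadlo*).
The final sound of *ros* is /s/, which is a sibilant, so the suffix is -i, giving *rosi*.
Since the final sound of *ti* is /i/ (a vowel), it takes -hip, giving *tihip*.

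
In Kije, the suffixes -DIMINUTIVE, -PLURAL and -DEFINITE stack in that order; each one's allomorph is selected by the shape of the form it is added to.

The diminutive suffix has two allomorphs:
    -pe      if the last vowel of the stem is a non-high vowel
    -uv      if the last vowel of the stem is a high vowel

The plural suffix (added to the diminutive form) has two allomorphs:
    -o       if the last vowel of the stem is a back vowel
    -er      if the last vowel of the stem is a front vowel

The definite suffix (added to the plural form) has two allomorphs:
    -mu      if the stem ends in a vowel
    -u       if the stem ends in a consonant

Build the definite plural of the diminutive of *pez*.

pezpeeru

*pez* — last vowel /e/ (a non-high vowel) → -pe → *pezpe*.
The diminutive form *pezpe* — last vowel /e/ (a front vowel) → -er → *pezpeer*.
The final sound of the plural form *pezpeer* is /r/, which is a consonant, so the definite suffix is -u, giving *pezpeeru*.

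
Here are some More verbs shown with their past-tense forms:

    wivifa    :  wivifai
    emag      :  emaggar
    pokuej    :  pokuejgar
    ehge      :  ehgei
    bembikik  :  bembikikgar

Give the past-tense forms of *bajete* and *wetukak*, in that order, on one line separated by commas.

The suffix is conditioned by the final sound: -gar when the stem ends in a consonant (*emag*, *pokuej*, *bembikik*); -i when the stem ends in a vowel (*wivifa*, *ehge*).
Since the final sound of *bajete* is /e/ (a vowel), it takes -i, giving *bajetei*.
*wetukak* — final sound /k/ (a consonant) → -gar → *wetukakgar*.

bajetei, wetukakgar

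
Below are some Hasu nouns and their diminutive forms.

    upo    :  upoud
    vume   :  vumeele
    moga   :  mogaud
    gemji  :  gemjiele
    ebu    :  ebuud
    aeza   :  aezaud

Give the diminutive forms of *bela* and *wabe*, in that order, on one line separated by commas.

belaud, wabeele

Looking at the last vowel of each stem: -ele when the last vowel of the stem is a front vowel (*vume*, *gemji*); -ud when the last vowel of the stem is a back vowel (*upo*, *moga*, *ebu*, *aeza*).
*bela* — last vowel /a/ (a back vowel) → -ud → *belaud*.
The last vowel of *wabe* is /e/, which is a front vowel, so the suffix is -ele, giving *wabeele*.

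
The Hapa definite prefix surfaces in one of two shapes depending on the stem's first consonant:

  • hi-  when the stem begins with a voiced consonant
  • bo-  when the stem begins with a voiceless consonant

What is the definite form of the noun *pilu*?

bopilu

*pilu* — first consonant /p/ (voiceless) → bo- → *bopilu*.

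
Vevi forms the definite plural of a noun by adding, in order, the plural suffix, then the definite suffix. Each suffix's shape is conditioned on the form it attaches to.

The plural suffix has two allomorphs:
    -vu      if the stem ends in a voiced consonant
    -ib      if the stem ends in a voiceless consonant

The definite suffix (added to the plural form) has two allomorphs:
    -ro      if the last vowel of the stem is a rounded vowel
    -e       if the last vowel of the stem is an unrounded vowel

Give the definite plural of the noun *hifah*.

Since the final consonant of *hifah* is /h/ (voiceless), it takes -ib, giving *hifahib*.
Since the last vowel of the plural form *hifahib* is /i/ (an unrounded vowel), it takes -e, giving *hifahibe*.

hifahibe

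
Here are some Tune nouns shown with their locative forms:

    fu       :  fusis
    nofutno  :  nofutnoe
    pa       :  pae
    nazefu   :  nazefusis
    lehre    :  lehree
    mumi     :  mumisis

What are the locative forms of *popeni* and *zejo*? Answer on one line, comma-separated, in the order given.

popenisis, zejoe

Looking at the last vowel of each stem: -sis when the last vowel of the stem is a high vowel (*fu*, *nazefu*, *mumi*); -e when the last vowel of the stem is a non-high vowel (*nofutno*, *pa*, *lehre*).
*popeni* — last vowel /i/ (a high vowel) → -sis → *popenisis*.
Since the last vowel of *zejo* is /o/ (a non-high vowel), it takes -e, giving *zejoe*.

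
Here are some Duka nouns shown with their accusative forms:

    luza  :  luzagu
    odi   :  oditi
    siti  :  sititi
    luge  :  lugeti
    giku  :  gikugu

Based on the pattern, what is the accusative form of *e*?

Looking at the last vowel of each stem: -ti when the last vowel of the stem is a front vowel (*odi*, *siti*, *luge*); -gu when the last vowel of the stem is a back vowel (*luza*, *giku*).
Since the last vowel of *e* is /e/ (a front vowel), it takes -ti, giving *eti*.

eti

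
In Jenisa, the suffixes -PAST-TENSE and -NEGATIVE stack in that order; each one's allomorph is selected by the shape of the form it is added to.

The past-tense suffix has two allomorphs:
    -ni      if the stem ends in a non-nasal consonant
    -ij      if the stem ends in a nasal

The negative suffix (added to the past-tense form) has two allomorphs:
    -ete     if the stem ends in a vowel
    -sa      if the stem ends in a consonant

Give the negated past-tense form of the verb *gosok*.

gosokniete

*gosok* — final consonant /k/ (non-nasal) → -ni → *gosokni*.
The past-tense form *gosokni*: final sound = /i/, a vowel → -ete → *gosokniete*.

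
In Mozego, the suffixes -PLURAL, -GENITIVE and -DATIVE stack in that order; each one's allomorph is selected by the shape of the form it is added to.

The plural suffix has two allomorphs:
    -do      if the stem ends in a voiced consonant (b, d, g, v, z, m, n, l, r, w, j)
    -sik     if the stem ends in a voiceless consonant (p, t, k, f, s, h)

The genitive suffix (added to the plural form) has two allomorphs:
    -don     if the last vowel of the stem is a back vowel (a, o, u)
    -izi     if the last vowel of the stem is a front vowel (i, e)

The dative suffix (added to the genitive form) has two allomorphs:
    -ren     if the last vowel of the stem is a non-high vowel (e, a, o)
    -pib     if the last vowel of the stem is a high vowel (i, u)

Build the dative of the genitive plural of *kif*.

*kif* — final consonant /f/ (voiceless) → -sik → *kifsik*.
The plural form *kifsik* — last vowel /i/ (a front vowel) → -izi → *kifsikizi*.
Since the last vowel of the genitive form *kifsikizi* is /i/ (a high vowel), it takes -pib, giving *kifsikizipib*.

kifsikizipib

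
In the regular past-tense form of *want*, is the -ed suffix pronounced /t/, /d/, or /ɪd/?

/ɪd/

The stem *want* ends in /t/ or /d/.
The -ed suffix is realized as /ɪd/ after /t, d/; as /t/ after other voiceless consonants; and as /d/ after other voiced sounds.
So -ed on *want* is pronounced /ɪd/.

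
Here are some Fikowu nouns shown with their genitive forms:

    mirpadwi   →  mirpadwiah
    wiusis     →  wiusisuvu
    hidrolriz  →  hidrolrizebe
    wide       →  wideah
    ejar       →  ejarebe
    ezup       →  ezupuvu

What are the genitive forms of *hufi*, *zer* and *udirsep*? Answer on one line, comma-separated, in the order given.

Looking at the final sound of each stem: -uvu when the stem ends in a voiceless consonant (*wiusis*, *ezup*); -ebe when the stem ends in a voiced consonant (*hidrolriz*, *ejar*); -ah when the stem ends in a vowel (*mirpadwi*, *wide*).
*hufi* — final sound /i/ (a vowel) → -ah → *hufiah*.
Since the final sound of *zer* is /r/ (a voiced consonant), it takes -ebe, giving *zerebe*.
*udirsep* — final sound /p/ (a voiceless consonant) → -uvu → *udirsepuvu*.

hufiah, zerebe, udirsepuvu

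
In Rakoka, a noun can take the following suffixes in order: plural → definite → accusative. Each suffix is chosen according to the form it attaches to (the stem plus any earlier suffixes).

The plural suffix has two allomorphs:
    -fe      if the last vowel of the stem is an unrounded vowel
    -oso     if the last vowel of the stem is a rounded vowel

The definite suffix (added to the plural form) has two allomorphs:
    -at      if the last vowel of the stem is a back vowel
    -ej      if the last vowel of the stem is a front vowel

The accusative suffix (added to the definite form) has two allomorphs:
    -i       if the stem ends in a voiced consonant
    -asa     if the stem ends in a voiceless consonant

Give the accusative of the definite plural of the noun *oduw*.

*oduw*: last vowel = /u/, a rounded vowel → -oso → *oduwoso*.
The plural form *oduwoso*: last vowel = /o/, a back vowel → -at → *oduwosoat*.
Since the final consonant of the definite form *oduwosoat* is /t/ (voiceless), it takes -asa, giving *oduwosoatasa*.

oduwosoatasa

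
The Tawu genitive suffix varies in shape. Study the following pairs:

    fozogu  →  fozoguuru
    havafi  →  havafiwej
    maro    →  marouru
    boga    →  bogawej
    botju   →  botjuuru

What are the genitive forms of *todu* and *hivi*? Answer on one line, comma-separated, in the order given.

The alternation tracks the last vowel of the stem — -uru when the last vowel of the stem is a rounded vowel (*fozogu*, *maro*, *botju*); -wej when the last vowel of the stem is an unrounded vowel (*havafi*, *boga*).
The last vowel of *todu* is /u/, which is a rounded vowel, so the suffix is -uru, giving *toduuru*.
The last vowel of *hivi* is /i/, which is an unrounded vowel, so the suffix is -wej, giving *hiviwej*.

toduuru, hiviwej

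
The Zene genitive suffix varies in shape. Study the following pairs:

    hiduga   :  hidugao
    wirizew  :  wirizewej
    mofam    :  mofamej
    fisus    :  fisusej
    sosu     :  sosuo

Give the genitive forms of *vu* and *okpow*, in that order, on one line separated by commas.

vuo, okpowej

The suffix is conditioned by the final sound: -ej when the stem ends in a consonant (*wirizew*, *mofam*, *fisus*); -o when the stem ends in a vowel (*hiduga*, *sosu*).
Since the final sound of *vu* is /u/ (a vowel), it takes -o, giving *vuo*.
*okpow* — final sound /w/ (a consonant) → -ej → *okpowej*.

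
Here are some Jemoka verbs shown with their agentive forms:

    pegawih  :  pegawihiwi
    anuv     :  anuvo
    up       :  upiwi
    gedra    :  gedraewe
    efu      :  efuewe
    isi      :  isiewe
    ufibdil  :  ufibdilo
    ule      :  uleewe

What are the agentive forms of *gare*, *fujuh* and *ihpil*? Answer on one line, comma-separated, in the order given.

The suffix is conditioned by the final sound: -iwi when the stem ends in a voiceless consonant (*pegawih*, *up*); -o when the stem ends in a voiced consonant (*anuv*, *ufibdil*); -ewe when the stem ends in a vowel (*gedra*, *efu*, *isi*, *ule*).
The final sound of *gare* is /e/, which is a vowel, so the suffix is -ewe, giving *gareewe*.
*fujuh* — final sound /h/ (a voiceless consonant) → -iwi → *fujuhiwi*.
*ihpil* — final sound /l/ (a voiced consonant) → -o → *ihpilo*.

gareewe, fujuhiwi, ihpilo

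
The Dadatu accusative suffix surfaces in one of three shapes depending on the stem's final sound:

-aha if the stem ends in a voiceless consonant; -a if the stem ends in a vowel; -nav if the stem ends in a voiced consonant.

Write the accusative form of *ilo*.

iloa

Since the final sound of *ilo* is /o/ (a vowel), it takes -a, giving *iloa*.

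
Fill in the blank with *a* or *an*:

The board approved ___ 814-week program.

an

The indefinite article is chosen by the initial *sound* of the following word, not its spelling.
The number *814* is spoken "eight hundred …", beginning with /eɪt/ — a vowel sound.
So the article is *an*: The board approved an 814-week program.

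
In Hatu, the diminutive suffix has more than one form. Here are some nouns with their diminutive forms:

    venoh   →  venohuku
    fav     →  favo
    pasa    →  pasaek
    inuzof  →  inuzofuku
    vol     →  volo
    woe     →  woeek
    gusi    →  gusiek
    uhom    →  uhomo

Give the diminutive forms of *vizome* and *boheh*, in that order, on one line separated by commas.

The alternation tracks the final sound of the stem — -uku when the stem ends in a voiceless consonant (*venoh*, *inuzof*); -o when the stem ends in a voiced consonant (*fav*, *vol*, *uhom*); -ek when the stem ends in a vowel (*pasa*, *woe*, *gusi*).
*vizome* — final sound /e/ (a vowel) → -ek → *vizomeek*.
*boheh* — final sound /h/ (a voiceless consonant) → -uku → *bohehuku*.

vizomeek, bohehuku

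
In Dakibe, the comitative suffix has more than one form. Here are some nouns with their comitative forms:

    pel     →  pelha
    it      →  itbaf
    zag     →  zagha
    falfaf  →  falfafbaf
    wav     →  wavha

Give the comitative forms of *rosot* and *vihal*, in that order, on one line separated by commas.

The pattern is voicing of the final consonant: -baf when the stem ends in a voiceless consonant (*it*, *falfaf*); -ha when the stem ends in a voiced consonant (*pel*, *zag*, *wav*).
The final consonant of *rosot* is /t/, which is voiceless, so the suffix is -baf, giving *rosotbaf*.
The final consonant of *vihal* is /l/, which is voiced, so the suffix is -ha, giving *vihalha*.

rosotbaf, vihalha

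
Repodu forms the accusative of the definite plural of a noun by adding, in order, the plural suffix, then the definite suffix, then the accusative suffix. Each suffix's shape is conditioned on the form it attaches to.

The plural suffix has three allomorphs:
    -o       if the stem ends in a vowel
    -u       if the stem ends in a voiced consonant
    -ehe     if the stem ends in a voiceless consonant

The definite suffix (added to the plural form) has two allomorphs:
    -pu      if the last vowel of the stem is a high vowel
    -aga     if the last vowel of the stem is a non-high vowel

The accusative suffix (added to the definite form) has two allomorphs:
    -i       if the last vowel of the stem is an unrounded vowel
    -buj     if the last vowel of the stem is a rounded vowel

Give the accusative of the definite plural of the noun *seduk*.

The final sound of *seduk* is /k/, which is a voiceless consonant, so the plural suffix is -ehe, giving *sedukehe*.
Since the last vowel of the plural form *sedukehe* is /e/ (a non-high vowel), it takes -aga, giving *sedukeheaga*.
Since the last vowel of the definite form *sedukeheaga* is /a/ (an unrounded vowel), it takes -i, giving *sedukeheagai*.

sedukeheagai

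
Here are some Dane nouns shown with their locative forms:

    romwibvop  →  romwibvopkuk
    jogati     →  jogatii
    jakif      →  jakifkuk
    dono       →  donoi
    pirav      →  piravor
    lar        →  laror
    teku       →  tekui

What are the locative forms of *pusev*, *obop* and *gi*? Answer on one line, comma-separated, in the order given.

The pattern is voicing of the final sound: -kuk when the stem ends in a voiceless consonant (*romwibvop*, *jakif*); -or when the stem ends in a voiced consonant (*pirav*, *lar*); -i when the stem ends in a vowel (*jogati*, *dono*, *teku*).
*pusev* — final sound /v/ (a voiced consonant) → -or → *pusevor*.
Since the final sound of *obop* is /p/ (a voiceless consonant), it takes -kuk, giving *obopkuk*.
*gi* — final sound /i/ (a vowel) → -i → *gii*.

pusevor, obopkuk, gii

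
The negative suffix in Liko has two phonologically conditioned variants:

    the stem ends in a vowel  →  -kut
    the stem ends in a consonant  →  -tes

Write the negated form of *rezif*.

The final sound of *rezif* is /f/, which is a consonant, so the suffix is -tes, giving *reziftes*.

reziftes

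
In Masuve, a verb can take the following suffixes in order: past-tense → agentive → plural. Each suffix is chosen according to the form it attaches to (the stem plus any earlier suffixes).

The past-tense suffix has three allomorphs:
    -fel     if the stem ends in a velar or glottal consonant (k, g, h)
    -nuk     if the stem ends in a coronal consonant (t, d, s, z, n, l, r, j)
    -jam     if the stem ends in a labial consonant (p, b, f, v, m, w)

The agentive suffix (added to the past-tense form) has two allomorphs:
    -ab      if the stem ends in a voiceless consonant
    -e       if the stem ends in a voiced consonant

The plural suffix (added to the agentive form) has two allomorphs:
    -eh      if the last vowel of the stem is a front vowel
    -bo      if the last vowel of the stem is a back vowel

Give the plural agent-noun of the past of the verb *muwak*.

Since the final consonant of *muwak* is /k/ (velar/glottal), it takes -fel, giving *muwakfel*.
The past-tense form *muwakfel*: final consonant = /l/, voiced → -e → *muwakfele*.
Since the last vowel of the agentive form *muwakfele* is /e/ (a front vowel), it takes -eh, giving *muwakfeleeh*.

muwakfeleeh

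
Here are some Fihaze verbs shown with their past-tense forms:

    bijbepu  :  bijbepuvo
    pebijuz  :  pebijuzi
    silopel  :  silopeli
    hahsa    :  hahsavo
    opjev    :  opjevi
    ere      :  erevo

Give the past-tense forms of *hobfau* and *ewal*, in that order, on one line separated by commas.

hobfauvo, ewali

The suffix is conditioned by the final sound: -i when the stem ends in a consonant (*pebijuz*, *silopel*, *opjev*); -vo when the stem ends in a vowel (*bijbepu*, *hahsa*, *ere*).
*hobfau*: final sound = /u/, a vowel → -vo → *hobfauvo*.
*ewal*: final sound = /l/, a consonant → -i → *ewali*.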